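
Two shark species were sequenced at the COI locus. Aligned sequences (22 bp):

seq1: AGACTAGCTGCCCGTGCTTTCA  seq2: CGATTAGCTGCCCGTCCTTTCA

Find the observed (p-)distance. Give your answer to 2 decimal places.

0.14

The sequences differ at 3 of 22 positions (sites 1, 4, 16).
p = 3/22 = 0.136363… ≈ 0.14 (to 2 d.p.).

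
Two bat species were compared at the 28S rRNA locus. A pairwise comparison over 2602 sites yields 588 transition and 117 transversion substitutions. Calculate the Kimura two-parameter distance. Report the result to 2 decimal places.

0.37

P = 588/2602 ≈ 0.22598 and Q = 117/2602 ≈ 0.044965.
Under the Kimura two-parameter model, d = −½ ln(1 − 2P − Q) − ¼ ln(1 − 2Q).
1 − 2P − Q = 0.503075, giving −½ ln(0.503075) = 0.343508.
1 − 2Q = 0.91007, giving −¼ ln(0.91007) = 0.023558.
d = 0.343508 + 0.023558 = 0.367066.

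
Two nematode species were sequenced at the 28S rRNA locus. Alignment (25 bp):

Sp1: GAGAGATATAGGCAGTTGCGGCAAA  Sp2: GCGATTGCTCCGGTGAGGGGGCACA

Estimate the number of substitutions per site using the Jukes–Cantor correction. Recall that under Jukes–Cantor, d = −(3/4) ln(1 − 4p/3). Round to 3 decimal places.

0.886

The sequences differ at 13 of 25 sites, so p = 13/25 = 0.52.
d = −(3/4) ln(1 − 4p/3) = −0.75 ln(1 − 0.693333) = −0.75 ln(0.306667)
  = −0.75 × (-1.181993) = 0.886495 substitutions/site.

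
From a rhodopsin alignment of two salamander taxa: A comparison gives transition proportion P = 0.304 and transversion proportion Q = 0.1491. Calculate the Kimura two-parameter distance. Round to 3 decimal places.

0.796

Under the Kimura two-parameter model, d = −½ ln(1 − 2P − Q) − ¼ ln(1 − 2Q).
1 − 2P − Q = 0.2429, giving −½ ln(0.2429) = 0.707553.
1 − 2Q = 0.7018, giving −¼ ln(0.7018) = 0.088527.
d = 0.707553 + 0.088527 = 0.796080.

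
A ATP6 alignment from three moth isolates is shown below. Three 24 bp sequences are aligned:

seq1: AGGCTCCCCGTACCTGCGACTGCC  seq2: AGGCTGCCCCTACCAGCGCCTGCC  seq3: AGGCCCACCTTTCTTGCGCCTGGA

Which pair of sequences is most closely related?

seq1–seq2: 4/24 differ, p = 0.167, d = 0.188.
seq1–seq3: 8/24 differ, p = 0.333, d = 0.441.
seq2–seq3: 9/24 differ, p = 0.375, d = 0.520.
The smallest distance is between seq1 and seq2.

seq1 and seq2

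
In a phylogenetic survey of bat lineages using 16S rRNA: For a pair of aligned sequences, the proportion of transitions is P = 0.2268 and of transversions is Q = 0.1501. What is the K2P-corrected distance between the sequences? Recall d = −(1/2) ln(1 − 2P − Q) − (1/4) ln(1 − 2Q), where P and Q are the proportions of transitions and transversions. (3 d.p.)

Under the Kimura two-parameter model, d = −½ ln(1 − 2P − Q) − ¼ ln(1 − 2Q).
1 − 2P − Q = 0.3963, giving −½ ln(0.3963) = 0.462792.
1 − 2Q = 0.6998, giving −¼ ln(0.6998) = 0.089240.
d = 0.462792 + 0.089240 = 0.552032.

0.552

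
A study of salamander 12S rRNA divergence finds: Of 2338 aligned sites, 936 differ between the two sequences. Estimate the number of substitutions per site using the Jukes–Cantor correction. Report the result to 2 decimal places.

0.57

p = 936/2338 ≈ 0.400342.
d = −(3/4) ln(1 − 4p/3) = −0.75 ln(1 − 0.533789) = −0.75 ln(0.466211)
  = −0.75 × (-0.763117) = 0.572338 substitutions/site.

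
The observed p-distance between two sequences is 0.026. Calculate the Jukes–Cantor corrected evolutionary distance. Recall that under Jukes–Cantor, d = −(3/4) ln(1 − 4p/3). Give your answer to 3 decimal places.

d = −(3/4) ln(1 − 4p/3) = −0.75 ln(1 − 0.034667) = −0.75 ln(0.965333)
  = −0.75 × (-0.035282) = 0.026462 substitutions/site.

0.026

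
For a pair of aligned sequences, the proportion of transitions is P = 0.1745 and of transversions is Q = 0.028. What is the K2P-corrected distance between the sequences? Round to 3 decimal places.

0.251

Under the Kimura two-parameter model, d = −½ ln(1 − 2P − Q) − ¼ ln(1 − 2Q).
1 − 2P − Q = 0.623, giving −½ ln(0.623) = 0.236604.
1 − 2Q = 0.944, giving −¼ ln(0.944) = 0.014407.
d = 0.236604 + 0.014407 = 0.251011.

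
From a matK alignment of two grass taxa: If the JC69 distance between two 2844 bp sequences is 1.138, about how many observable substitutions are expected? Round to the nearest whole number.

1665

Invert JC69: p = (3/4)(1 − e^(−4d/3)) = 0.75 × (1 − e^(-1.517333)) = 0.75 × (1 − 0.219296) = 0.585528.
Expected differing sites = pL ≈ 0.585528 × 2844 = 1665.241632 ≈ 1665.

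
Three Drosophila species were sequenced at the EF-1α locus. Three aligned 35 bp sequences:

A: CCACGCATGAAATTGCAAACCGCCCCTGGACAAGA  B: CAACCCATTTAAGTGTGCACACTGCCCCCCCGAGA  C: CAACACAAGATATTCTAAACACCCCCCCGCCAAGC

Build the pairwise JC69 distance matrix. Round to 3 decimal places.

d(A,B) = 0.782, d(A,C) = 0.458, d(B,C) = 0.572

A–B: 17/35 sites differ → p ≈ 0.485714, d = −0.75 ln(1 − 0.647619) = 0.782282 ≈ 0.782.
A–C: 12/35 sites differ → p ≈ 0.342857, d = −0.75 ln(1 − 0.457143) = 0.458182 ≈ 0.458.
B–C: 14/35 sites differ → p = 0.4, d = −0.75 ln(1 − 0.533333) = 0.571605 ≈ 0.572.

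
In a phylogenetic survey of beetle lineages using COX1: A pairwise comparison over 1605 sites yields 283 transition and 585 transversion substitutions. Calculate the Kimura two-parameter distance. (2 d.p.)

0.96

P = 283/1605 ≈ 0.176324 and Q = 585/1605 ≈ 0.364486.
Under the Kimura two-parameter model, d = −½ ln(1 − 2P − Q) − ¼ ln(1 − 2Q).
1 − 2P − Q = 0.282866, giving −½ ln(0.282866) = 0.631391.
1 − 2Q = 0.271028, giving −¼ ln(0.271028) = 0.326383.
d = 0.631391 + 0.326383 = 0.957774.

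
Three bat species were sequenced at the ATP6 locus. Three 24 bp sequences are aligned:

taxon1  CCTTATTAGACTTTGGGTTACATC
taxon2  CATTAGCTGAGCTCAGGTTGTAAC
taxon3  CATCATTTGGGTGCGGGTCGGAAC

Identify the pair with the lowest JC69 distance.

taxon1–taxon2: 11/24 differ, p = 0.458, d = 0.708.
taxon1–taxon3: 11/24 differ, p = 0.458, d = 0.708.
taxon2–taxon3: 9/24 differ, p = 0.375, d = 0.520.
The smallest distance is between taxon2 and taxon3.

taxon2 and taxon3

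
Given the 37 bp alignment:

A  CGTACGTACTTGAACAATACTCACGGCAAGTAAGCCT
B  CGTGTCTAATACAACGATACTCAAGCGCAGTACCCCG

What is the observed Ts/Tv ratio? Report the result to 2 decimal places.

Transitions are A↔G and C↔T; transversions are all other mismatches.
Transitions: 3. Transversions: 11.
R = 3/11 = 0.272727… ≈ 0.27 (to 2 d.p.).

0.27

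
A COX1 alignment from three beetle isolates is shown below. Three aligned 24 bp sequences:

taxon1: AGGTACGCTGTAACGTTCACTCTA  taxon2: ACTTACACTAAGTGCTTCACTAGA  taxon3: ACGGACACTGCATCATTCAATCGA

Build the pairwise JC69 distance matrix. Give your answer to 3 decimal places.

taxon1–taxon2: 11/24 sites differ → p ≈ 0.458333, d = −0.75 ln(1 − 0.611111) = 0.708346 ≈ 0.708.
taxon1–taxon3: 8/24 sites differ → p ≈ 0.333333, d = −0.75 ln(1 − 0.444444) = 0.440839 ≈ 0.441.
taxon2–taxon3: 9/24 sites differ → p = 0.375, d = −0.75 ln(1 − 0.5) = 0.519860 ≈ 0.520.

d(taxon1,taxon2) = 0.708, d(taxon1,taxon3) = 0.441, d(taxon2,taxon3) = 0.520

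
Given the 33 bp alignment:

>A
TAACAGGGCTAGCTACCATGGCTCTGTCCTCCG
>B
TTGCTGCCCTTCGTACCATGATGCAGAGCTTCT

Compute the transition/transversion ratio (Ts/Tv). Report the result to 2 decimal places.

Transitions are A↔G and C↔T; transversions are all other mismatches.
Transitions: 4. Transversions: 12.
R = 4/12 = 0.333333… ≈ 0.33 (to 2 d.p.).

0.33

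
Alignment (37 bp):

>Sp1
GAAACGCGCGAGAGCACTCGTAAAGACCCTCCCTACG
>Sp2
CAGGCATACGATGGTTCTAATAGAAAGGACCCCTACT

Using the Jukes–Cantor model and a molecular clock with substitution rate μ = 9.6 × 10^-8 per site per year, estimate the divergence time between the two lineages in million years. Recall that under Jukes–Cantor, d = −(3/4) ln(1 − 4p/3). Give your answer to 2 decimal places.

4.51

The sequences differ at 19 of 37 sites, so p = 19/37 ≈ 0.513514.
d = −(3/4) ln(1 − 4p/3) = −0.75 ln(1 − 0.684685) = −0.75 ln(0.315315)
  = −0.75 × (-1.154183) = 0.865637 substitutions/site.
Under a molecular clock d = 2μt, so t = d/(2μ) = 0.865637 / (2 × 9.6 × 10^-8) = 4.51 million years.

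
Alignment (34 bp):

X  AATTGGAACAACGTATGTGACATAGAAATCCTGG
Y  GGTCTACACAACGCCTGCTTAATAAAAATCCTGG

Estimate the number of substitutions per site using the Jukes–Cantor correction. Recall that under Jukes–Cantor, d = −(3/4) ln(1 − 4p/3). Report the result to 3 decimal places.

0.535

The sequences differ at 13 of 34 sites, so p = 13/34 ≈ 0.382353.
d = −(3/4) ln(1 − 4p/3) = −0.75 ln(1 − 0.509804) = −0.75 ln(0.490196)
  = −0.75 × (-0.712950) = 0.534713 substitutions/site.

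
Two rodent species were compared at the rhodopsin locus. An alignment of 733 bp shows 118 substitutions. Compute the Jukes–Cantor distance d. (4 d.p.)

p = 118/733 ≈ 0.160982.
d = −(3/4) ln(1 − 4p/3) = −0.75 ln(1 − 0.214643) = −0.75 ln(0.785357)
  = −0.75 × (-0.241617) = 0.181213 substitutions/site.

0.1812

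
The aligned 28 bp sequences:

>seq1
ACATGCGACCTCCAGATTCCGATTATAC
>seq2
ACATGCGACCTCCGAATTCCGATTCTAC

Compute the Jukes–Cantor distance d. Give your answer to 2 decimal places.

0.12

The sequences differ at 3 of 28 sites (14, 15, 25), so p = 3/28 ≈ 0.107143.
d = −(3/4) ln(1 − 4p/3) = −0.75 ln(1 − 0.142857) = −0.75 ln(0.857143)
  = −0.75 × (-0.154151) = 0.115613 substitutions/site.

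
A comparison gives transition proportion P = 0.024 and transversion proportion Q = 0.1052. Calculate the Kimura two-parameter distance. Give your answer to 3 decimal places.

0.142

Under the Kimura two-parameter model, d = −½ ln(1 − 2P − Q) − ¼ ln(1 − 2Q).
1 − 2P − Q = 0.8468, giving −½ ln(0.8468) = 0.083145.
1 − 2Q = 0.7896, giving −¼ ln(0.7896) = 0.059057.
d = 0.083145 + 0.059057 = 0.142202.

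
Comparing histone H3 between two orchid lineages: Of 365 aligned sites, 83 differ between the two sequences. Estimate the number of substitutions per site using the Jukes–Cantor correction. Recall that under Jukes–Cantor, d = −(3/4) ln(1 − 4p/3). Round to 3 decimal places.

p = 83/365 ≈ 0.227397.
d = −(3/4) ln(1 − 4p/3) = −0.75 ln(1 − 0.303196) = −0.75 ln(0.696804)
  = −0.75 × (-0.361251) = 0.270938 substitutions/site.

0.271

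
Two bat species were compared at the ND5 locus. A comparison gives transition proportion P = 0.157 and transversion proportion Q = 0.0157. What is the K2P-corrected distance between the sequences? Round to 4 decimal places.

0.2080

Under the Kimura two-parameter model, d = −½ ln(1 − 2P − Q) − ¼ ln(1 − 2Q).
1 − 2P − Q = 0.6703, giving −½ ln(0.6703) = 0.200015.
1 − 2Q = 0.9686, giving −¼ ln(0.9686) = 0.007976.
d = 0.200015 + 0.007976 = 0.207991.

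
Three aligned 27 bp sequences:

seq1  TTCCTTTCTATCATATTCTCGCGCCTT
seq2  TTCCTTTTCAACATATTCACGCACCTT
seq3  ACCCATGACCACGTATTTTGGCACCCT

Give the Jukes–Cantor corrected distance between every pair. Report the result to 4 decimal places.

seq1–seq2: 5/27 sites differ → p ≈ 0.185185, d = −0.75 ln(1 − 0.246913) = 0.212681 ≈ 0.2127.
seq1–seq3: 13/27 sites differ → p ≈ 0.481481, d = −0.75 ln(1 − 0.641975) = 0.770364 ≈ 0.7704.
seq2–seq3: 11/27 sites differ → p ≈ 0.407407, d = −0.75 ln(1 − 0.543209) = 0.587647 ≈ 0.5876.

d(seq1,seq2) = 0.2127, d(seq1,seq3) = 0.7704, d(seq2,seq3) = 0.5876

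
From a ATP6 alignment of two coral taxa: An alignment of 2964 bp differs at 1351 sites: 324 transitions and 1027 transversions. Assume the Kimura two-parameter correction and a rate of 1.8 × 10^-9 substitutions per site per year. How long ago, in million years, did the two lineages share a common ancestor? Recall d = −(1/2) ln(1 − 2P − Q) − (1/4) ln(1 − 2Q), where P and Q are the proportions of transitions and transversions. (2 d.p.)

P = 324/2964 ≈ 0.109312 and Q = 1027/2964 ≈ 0.346491.
Under the Kimura two-parameter model, d = −½ ln(1 − 2P − Q) − ¼ ln(1 − 2Q).
1 − 2P − Q = 0.434885, giving −½ ln(0.434885) = 0.416337.
1 − 2Q = 0.307018, giving −¼ ln(0.307018) = 0.295212.
d = 0.416337 + 0.295212 = 0.711549.
Under a molecular clock d = 2μt, so t = d/(2μ) = 0.711549 / (2 × 1.8 × 10^-9) = 197.65 million years.

197.65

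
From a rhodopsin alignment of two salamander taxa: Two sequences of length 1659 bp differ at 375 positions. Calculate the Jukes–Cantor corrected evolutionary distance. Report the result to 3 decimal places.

0.269

p = 375/1659 ≈ 0.22604.
d = −(3/4) ln(1 − 4p/3) = −0.75 ln(1 − 0.301387) = −0.75 ln(0.698613)
  = −0.75 × (-0.358658) = 0.268994 substitutions/site.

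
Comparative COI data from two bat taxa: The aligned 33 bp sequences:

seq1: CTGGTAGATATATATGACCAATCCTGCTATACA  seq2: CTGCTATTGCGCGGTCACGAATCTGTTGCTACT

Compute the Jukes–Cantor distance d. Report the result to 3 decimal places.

0.974

The sequences differ at 18 of 33 sites, so p = 18/33 ≈ 0.545455.
d = −(3/4) ln(1 − 4p/3) = −0.75 ln(1 − 0.727273) = −0.75 ln(0.272727)
  = −0.75 × (-1.299284) = 0.974463 substitutions/site.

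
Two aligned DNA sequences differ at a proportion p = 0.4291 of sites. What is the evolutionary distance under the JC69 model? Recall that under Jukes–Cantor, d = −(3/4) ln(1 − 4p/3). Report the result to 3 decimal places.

d = −(3/4) ln(1 − 4p/3) = −0.75 ln(1 − 0.572133) = −0.75 ln(0.427867)
  = −0.75 × (-0.848943) = 0.636707 substitutions/site.

0.637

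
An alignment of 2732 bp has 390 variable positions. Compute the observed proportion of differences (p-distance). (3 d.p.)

0.143

p = 390/2732 = 0.142752… ≈ 0.143 (to 3 d.p.).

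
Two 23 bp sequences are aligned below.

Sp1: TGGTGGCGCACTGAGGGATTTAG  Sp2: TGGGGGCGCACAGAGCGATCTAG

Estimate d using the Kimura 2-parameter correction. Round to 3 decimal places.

0.198

Of 23 sites, 1 differences are transitions and 3 are transversions, so P = 1/23 ≈ 0.043478 and Q = 3/23 ≈ 0.130435.
Under the Kimura two-parameter model, d = −½ ln(1 − 2P − Q) − ¼ ln(1 − 2Q).
1 − 2P − Q = 0.782609, giving −½ ln(0.782609) = 0.122561.
1 − 2Q = 0.73913, giving −¼ ln(0.73913) = 0.075570.
d = 0.122561 + 0.075570 = 0.198131.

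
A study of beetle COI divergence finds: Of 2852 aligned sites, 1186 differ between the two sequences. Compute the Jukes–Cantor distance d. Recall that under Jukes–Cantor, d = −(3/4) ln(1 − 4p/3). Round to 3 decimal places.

p = 1186/2852 ≈ 0.415849.
d = −(3/4) ln(1 − 4p/3) = −0.75 ln(1 − 0.554465) = −0.75 ln(0.445535)
  = −0.75 × (-0.808479) = 0.606359 substitutions/site.

0.606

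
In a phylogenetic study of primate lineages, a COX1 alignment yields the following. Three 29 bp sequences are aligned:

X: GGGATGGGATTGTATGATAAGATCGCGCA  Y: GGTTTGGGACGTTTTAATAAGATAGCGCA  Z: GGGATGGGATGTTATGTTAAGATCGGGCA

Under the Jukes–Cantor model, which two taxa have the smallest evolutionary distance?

X–Y: 8/29 differ, p = 0.276, d = 0.344.
X–Z: 4/29 differ, p = 0.138, d = 0.152.
Y–Z: 8/29 differ, p = 0.276, d = 0.344.
The smallest distance is between X and Z.

X and Z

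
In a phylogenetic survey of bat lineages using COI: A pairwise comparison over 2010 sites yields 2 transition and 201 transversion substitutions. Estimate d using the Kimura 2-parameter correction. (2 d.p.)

P = 2/2010 ≈ 0.000995 and Q = 201/2010 = 0.1.
Under the Kimura two-parameter model, d = −½ ln(1 − 2P − Q) − ¼ ln(1 − 2Q).
1 − 2P − Q = 0.89801, giving −½ ln(0.89801) = 0.053787.
1 − 2Q = 0.8, giving −¼ ln(0.8) = 0.055786.
d = 0.053787 + 0.055786 = 0.109573.

0.11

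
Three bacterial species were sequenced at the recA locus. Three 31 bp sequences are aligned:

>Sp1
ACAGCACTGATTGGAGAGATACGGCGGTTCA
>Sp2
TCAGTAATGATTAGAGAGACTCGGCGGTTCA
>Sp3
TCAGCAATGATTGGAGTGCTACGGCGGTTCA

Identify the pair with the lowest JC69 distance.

Sp1–Sp2: 6/31 differ, p = 0.194, d = 0.224.
Sp1–Sp3: 4/31 differ, p = 0.129, d = 0.142.
Sp2–Sp3: 6/31 differ, p = 0.194, d = 0.224.
The smallest distance is between Sp1 and Sp3.

Sp1 and Sp3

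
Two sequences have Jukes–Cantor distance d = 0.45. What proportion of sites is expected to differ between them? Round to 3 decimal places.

p = (3/4)(1 − e^(−4d/3)) = 0.75 × (1 − e^(-0.6)) = 0.75 × (1 − 0.548812) = 0.338391.

0.338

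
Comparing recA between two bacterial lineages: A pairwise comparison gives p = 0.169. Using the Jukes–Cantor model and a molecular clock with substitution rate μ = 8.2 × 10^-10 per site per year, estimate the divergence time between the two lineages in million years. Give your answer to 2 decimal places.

d = −(3/4) ln(1 − 4p/3) = −0.75 ln(1 − 0.225333) = −0.75 ln(0.774667)
  = −0.75 × (-0.255322) = 0.191492 substitutions/site.
Under a molecular clock d = 2μt, so t = d/(2μ) = 0.191492 / (2 × 8.2 × 10^-10) = 116.76 million years.

116.76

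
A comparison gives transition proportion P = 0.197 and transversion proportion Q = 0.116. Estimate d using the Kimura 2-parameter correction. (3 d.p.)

0.423

Under the Kimura two-parameter model, d = −½ ln(1 − 2P − Q) − ¼ ln(1 − 2Q).
1 − 2P − Q = 0.49, giving −½ ln(0.49) = 0.356675.
1 − 2Q = 0.768, giving −¼ ln(0.768) = 0.065991.
d = 0.356675 + 0.065991 = 0.422666.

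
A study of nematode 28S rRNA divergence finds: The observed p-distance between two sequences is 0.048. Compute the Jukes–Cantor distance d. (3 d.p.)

d = −(3/4) ln(1 − 4p/3) = −0.75 ln(1 − 0.064) = −0.75 ln(0.936)
  = −0.75 × (-0.066140) = 0.049605 substitutions/site.

0.050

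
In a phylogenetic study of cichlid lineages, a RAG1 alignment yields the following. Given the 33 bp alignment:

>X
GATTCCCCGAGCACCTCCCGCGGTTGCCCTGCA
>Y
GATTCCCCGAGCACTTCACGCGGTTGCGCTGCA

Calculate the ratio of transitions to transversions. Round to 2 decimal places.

0.50

Transitions are A↔G and C↔T; transversions are all other mismatches.
Transitions: 1. Transversions: 2.
R = 1/2 = 0.50.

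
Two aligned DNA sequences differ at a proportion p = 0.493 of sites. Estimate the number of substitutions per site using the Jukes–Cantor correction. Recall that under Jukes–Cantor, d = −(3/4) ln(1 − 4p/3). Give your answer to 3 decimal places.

0.803

d = −(3/4) ln(1 − 4p/3) = −0.75 ln(1 − 0.657333) = −0.75 ln(0.342667)
  = −0.75 × (-1.070996) = 0.803247 substitutions/site.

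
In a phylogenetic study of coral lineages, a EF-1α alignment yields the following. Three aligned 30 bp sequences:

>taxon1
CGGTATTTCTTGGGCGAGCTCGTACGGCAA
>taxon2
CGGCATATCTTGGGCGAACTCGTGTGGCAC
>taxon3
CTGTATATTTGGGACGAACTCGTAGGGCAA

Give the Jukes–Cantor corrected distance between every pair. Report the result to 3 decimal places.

taxon1–taxon2: 6/30 sites differ → p = 0.2, d = −0.75 ln(1 − 0.266667) = 0.232617 ≈ 0.233.
taxon1–taxon3: 7/30 sites differ → p ≈ 0.233333, d = −0.75 ln(1 − 0.311111) = 0.279506 ≈ 0.280.
taxon2–taxon3: 8/30 sites differ → p ≈ 0.266667, d = −0.75 ln(1 − 0.355556) = 0.329526 ≈ 0.330.

d(taxon1,taxon2) = 0.233, d(taxon1,taxon3) = 0.280, d(taxon2,taxon3) = 0.330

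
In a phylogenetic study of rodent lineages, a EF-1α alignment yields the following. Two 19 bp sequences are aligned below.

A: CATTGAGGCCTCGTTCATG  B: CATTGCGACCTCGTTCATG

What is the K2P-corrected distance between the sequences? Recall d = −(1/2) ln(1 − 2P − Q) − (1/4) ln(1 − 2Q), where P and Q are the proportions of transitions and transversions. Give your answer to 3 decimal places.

0.114

Of 19 sites, 1 differences are transitions and 1 are transversions, so P = 1/19 ≈ 0.052632 and Q = 1/19 ≈ 0.052632.
Under the Kimura two-parameter model, d = −½ ln(1 − 2P − Q) − ¼ ln(1 − 2Q).
1 − 2P − Q = 0.842104, giving −½ ln(0.842104) = 0.085926.
1 − 2Q = 0.894736, giving −¼ ln(0.894736) = 0.027807.
d = 0.085926 + 0.027807 = 0.113733.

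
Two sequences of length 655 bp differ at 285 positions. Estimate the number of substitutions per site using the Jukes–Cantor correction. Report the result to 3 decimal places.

0.651

p = 285/655 ≈ 0.435115.
d = −(3/4) ln(1 − 4p/3) = −0.75 ln(1 − 0.580153) = −0.75 ln(0.419847)
  = −0.75 × (-0.867865) = 0.650899 substitutions/site.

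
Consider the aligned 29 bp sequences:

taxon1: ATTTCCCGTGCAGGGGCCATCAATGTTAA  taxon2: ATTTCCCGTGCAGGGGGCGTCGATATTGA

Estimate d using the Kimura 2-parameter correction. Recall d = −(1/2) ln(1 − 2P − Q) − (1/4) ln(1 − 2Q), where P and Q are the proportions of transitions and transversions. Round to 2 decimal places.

Of 29 sites, 4 differences are transitions and 1 are transversions, so P = 4/29 ≈ 0.137931 and Q = 1/29 ≈ 0.034483.
Under the Kimura two-parameter model, d = −½ ln(1 − 2P − Q) − ¼ ln(1 − 2Q).
1 − 2P − Q = 0.689655, giving −½ ln(0.689655) = 0.185782.
1 − 2Q = 0.931034, giving −¼ ln(0.931034) = 0.017865.
d = 0.185782 + 0.017865 = 0.203647.

0.20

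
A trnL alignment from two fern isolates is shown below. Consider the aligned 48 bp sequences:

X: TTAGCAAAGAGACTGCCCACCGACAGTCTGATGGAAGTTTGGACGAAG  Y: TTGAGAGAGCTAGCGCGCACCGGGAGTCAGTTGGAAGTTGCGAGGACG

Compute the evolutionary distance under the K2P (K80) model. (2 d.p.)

Of 48 sites, 5 differences are transitions and 12 are transversions, so P = 5/48 ≈ 0.104167 and Q = 12/48 = 0.25.
Under the Kimura two-parameter model, d = −½ ln(1 − 2P − Q) − ¼ ln(1 − 2Q).
1 − 2P − Q = 0.541666, giving −½ ln(0.541666) = 0.306553.
1 − 2Q = 0.5, giving −¼ ln(0.5) = 0.173287.
d = 0.306553 + 0.173287 = 0.479840.

0.48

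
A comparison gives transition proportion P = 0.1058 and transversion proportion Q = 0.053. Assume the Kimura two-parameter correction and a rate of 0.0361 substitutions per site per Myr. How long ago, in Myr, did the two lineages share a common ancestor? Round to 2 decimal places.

2.52

Under the Kimura two-parameter model, d = −½ ln(1 − 2P − Q) − ¼ ln(1 − 2Q).
1 − 2P − Q = 0.7354, giving −½ ln(0.7354) = 0.153670.
1 − 2Q = 0.894, giving −¼ ln(0.894) = 0.028012.
d = 0.153670 + 0.028012 = 0.181682.
Under a molecular clock d = 2μt, so t = d/(2μ) = 0.181682 / (2 × 0.0361) = 2.52 Myr.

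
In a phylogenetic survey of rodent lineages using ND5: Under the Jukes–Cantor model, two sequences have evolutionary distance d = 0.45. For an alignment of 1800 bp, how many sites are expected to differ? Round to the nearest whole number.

Invert JC69: p = (3/4)(1 − e^(−4d/3)) = 0.75 × (1 − e^(-0.6)) = 0.75 × (1 − 0.548812) = 0.338391.
Expected differing sites = pL ≈ 0.338391 × 1800 = 609.1038 ≈ 609.

609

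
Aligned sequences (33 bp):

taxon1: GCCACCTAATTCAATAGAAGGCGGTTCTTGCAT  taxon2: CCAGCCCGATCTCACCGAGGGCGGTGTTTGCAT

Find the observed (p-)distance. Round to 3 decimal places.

0.394

The sequences differ at 13 of 33 positions.
p = 13/33 = 0.393939… ≈ 0.394 (to 3 d.p.).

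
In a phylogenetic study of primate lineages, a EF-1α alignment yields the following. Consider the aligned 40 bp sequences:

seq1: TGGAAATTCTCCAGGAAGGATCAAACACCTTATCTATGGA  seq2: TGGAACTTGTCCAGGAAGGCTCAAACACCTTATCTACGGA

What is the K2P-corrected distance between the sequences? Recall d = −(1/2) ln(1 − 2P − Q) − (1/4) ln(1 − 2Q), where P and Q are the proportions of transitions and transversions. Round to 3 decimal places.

0.107

Of 40 sites, 1 differences are transitions and 3 are transversions, so P = 1/40 = 0.025 and Q = 3/40 = 0.075.
Under the Kimura two-parameter model, d = −½ ln(1 − 2P − Q) − ¼ ln(1 − 2Q).
1 − 2P − Q = 0.875, giving −½ ln(0.875) = 0.066766.
1 − 2Q = 0.85, giving −¼ ln(0.85) = 0.040630.
d = 0.066766 + 0.040630 = 0.107396.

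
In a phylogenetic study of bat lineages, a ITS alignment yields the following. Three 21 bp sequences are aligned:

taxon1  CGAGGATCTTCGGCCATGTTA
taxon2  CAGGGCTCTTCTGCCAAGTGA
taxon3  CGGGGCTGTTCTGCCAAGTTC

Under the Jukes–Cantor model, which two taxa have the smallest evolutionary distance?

taxon1–taxon2: 6/21 differ, p = 0.286, d = 0.360.
taxon1–taxon3: 6/21 differ, p = 0.286, d = 0.360.
taxon2–taxon3: 4/21 differ, p = 0.190, d = 0.220.
The smallest distance is between taxon2 and taxon3.

taxon2 and taxon3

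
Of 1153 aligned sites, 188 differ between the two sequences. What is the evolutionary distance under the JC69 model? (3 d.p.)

p = 188/1153 ≈ 0.163053.
d = −(3/4) ln(1 − 4p/3) = −0.75 ln(1 − 0.217404) = −0.75 ln(0.782596)
  = −0.75 × (-0.245139) = 0.183854 substitutions/site.

0.184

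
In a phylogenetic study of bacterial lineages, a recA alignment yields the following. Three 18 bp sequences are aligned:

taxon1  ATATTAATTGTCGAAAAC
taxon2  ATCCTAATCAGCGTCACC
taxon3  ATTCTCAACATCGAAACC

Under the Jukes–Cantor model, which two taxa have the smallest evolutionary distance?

taxon1–taxon2: 8/18 differ, p = 0.444, d = 0.673.
taxon1–taxon3: 7/18 differ, p = 0.389, d = 0.548.
taxon2–taxon3: 6/18 differ, p = 0.333, d = 0.441.
The smallest distance is between taxon2 and taxon3.

taxon2 and taxon3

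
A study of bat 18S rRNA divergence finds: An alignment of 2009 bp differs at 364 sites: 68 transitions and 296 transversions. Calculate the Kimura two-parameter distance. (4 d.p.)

P = 68/2009 ≈ 0.033848 and Q = 296/2009 ≈ 0.147337.
Under the Kimura two-parameter model, d = −½ ln(1 − 2P − Q) − ¼ ln(1 − 2Q).
1 − 2P − Q = 0.784967, giving −½ ln(0.784967) = 0.121057.
1 − 2Q = 0.705326, giving −¼ ln(0.705326) = 0.087274.
d = 0.121057 + 0.087274 = 0.208331.

0.2083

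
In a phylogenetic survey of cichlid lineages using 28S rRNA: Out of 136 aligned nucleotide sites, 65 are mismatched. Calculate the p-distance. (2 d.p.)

0.48

p = 65/136 = 0.477941… ≈ 0.48 (to 2 d.p.).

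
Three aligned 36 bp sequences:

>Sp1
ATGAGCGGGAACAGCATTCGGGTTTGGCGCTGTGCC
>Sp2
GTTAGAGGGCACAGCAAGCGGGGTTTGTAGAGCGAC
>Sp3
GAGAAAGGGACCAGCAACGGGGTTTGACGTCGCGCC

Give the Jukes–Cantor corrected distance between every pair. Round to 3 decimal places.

d(Sp1,Sp2) = 0.548, d(Sp1,Sp3) = 0.441, d(Sp2,Sp3) = 0.608

Sp1–Sp2: 14/36 sites differ → p ≈ 0.388889, d = −0.75 ln(1 − 0.518519) = 0.548166 ≈ 0.548.
Sp1–Sp3: 12/36 sites differ → p ≈ 0.333333, d = −0.75 ln(1 − 0.444444) = 0.440839 ≈ 0.441.
Sp2–Sp3: 15/36 sites differ → p ≈ 0.416667, d = −0.75 ln(1 − 0.555556) = 0.608198 ≈ 0.608.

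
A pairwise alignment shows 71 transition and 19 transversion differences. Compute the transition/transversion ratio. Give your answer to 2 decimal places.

R = 71/19 = 3.736842… ≈ 3.74 (to 2 d.p.).

3.74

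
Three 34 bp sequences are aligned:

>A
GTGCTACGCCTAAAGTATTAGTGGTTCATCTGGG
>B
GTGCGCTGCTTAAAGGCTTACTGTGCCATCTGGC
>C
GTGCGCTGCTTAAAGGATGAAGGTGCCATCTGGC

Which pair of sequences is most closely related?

B and C

A–B: 11/34 differ, p = 0.324, d = 0.423.
A–C: 12/34 differ, p = 0.353, d = 0.477.
B–C: 4/34 differ, p = 0.118, d = 0.128.
The smallest distance is between B and C.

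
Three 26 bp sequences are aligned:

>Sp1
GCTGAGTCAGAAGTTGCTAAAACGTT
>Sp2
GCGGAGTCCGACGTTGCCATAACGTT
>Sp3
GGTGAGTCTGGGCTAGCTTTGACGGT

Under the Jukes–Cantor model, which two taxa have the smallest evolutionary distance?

Sp1 and Sp2

Sp1–Sp2: 5/26 differ, p = 0.192, d = 0.222.
Sp1–Sp3: 10/26 differ, p = 0.385, d = 0.539.
Sp2–Sp3: 11/26 differ, p = 0.423, d = 0.623.
The smallest distance is between Sp1 and Sp2.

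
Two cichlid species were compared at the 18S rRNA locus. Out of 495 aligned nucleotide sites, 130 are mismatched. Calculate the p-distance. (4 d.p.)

0.2626

p = 130/495 = 0.262626… ≈ 0.2626 (to 4 d.p.).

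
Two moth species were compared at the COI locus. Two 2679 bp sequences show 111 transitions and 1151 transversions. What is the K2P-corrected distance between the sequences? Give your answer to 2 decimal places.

0.85

P = 111/2679 ≈ 0.041433 and Q = 1151/2679 ≈ 0.429638.
Under the Kimura two-parameter model, d = −½ ln(1 − 2P − Q) − ¼ ln(1 − 2Q).
1 − 2P − Q = 0.487496, giving −½ ln(0.487496) = 0.359237.
1 − 2Q = 0.140724, giving −¼ ln(0.140724) = 0.490239.
d = 0.359237 + 0.490239 = 0.849476.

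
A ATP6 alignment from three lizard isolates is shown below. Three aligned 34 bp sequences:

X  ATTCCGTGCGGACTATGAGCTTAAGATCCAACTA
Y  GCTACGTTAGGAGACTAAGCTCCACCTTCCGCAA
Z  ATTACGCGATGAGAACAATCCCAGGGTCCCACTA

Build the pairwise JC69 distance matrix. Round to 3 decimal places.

d(X,Y) = 0.824, d(X,Z) = 0.597, d(Y,Z) = 0.741

X–Y: 17/34 sites differ → p = 0.5, d = −0.75 ln(1 − 0.666667) = 0.823960 ≈ 0.824.
X–Z: 14/34 sites differ → p ≈ 0.411765, d = −0.75 ln(1 − 0.54902) = 0.597249 ≈ 0.597.
Y–Z: 16/34 sites differ → p ≈ 0.470588, d = −0.75 ln(1 − 0.627451) = 0.740540 ≈ 0.741.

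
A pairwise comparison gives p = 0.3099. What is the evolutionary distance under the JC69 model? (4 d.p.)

0.3998

d = −(3/4) ln(1 − 4p/3) = −0.75 ln(1 − 0.4132) = −0.75 ln(0.5868)
  = −0.75 × (-0.533071) = 0.399803 substitutions/site.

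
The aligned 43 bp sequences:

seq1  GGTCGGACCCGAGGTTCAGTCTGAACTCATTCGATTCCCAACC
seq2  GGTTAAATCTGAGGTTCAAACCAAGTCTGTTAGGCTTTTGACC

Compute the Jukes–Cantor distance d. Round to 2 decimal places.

The sequences differ at 21 of 43 sites, so p = 21/43 ≈ 0.488372.
d = −(3/4) ln(1 − 4p/3) = −0.75 ln(1 − 0.651163) = −0.75 ln(0.348837)
  = −0.75 × (-1.053151) = 0.789863 substitutions/site.

0.79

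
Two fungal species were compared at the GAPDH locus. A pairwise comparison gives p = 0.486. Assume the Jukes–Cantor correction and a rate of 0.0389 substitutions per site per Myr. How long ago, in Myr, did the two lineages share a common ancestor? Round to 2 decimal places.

d = −(3/4) ln(1 − 4p/3) = −0.75 ln(1 − 0.648) = −0.75 ln(0.352)
  = −0.75 × (-1.044124) = 0.783093 substitutions/site.
Under a molecular clock d = 2μt, so t = d/(2μ) = 0.783093 / (2 × 0.0389) = 10.07 Myr.

10.07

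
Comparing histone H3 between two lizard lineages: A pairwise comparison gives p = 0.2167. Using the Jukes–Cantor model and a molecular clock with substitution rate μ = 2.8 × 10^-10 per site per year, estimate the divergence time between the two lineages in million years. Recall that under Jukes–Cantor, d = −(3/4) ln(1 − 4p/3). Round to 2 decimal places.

456.68

d = −(3/4) ln(1 − 4p/3) = −0.75 ln(1 − 0.288933) = −0.75 ln(0.711067)
  = −0.75 × (-0.340989) = 0.255742 substitutions/site.
Under a molecular clock d = 2μt, so t = d/(2μ) = 0.255742 / (2 × 2.8 × 10^-10) = 456.68 million years.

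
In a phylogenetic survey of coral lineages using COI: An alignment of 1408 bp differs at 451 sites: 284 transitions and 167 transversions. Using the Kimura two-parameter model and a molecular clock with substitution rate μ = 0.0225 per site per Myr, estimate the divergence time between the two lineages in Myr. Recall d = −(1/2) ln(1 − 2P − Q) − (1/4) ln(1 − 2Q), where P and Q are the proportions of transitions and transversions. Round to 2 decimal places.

9.71

P = 284/1408 ≈ 0.201705 and Q = 167/1408 ≈ 0.118608.
Under the Kimura two-parameter model, d = −½ ln(1 − 2P − Q) − ¼ ln(1 − 2Q).
1 − 2P − Q = 0.477982, giving −½ ln(0.477982) = 0.369091.
1 − 2Q = 0.762784, giving −¼ ln(0.762784) = 0.067695.
d = 0.369091 + 0.067695 = 0.436786.
Under a molecular clock d = 2μt, so t = d/(2μ) = 0.436786 / (2 × 0.0225) = 9.71 Myr.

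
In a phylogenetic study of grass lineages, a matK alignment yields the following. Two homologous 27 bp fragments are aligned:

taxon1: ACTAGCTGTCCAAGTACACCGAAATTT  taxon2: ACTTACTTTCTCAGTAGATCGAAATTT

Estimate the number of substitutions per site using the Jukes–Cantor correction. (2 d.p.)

0.32

The sequences differ at 7 of 27 sites (4, 5, 8, 11, 12, 17, 19), so p = 7/27 ≈ 0.259259.
d = −(3/4) ln(1 − 4p/3) = −0.75 ln(1 − 0.345679) = −0.75 ln(0.654321)
  = −0.75 × (-0.424157) = 0.318118 substitutions/site.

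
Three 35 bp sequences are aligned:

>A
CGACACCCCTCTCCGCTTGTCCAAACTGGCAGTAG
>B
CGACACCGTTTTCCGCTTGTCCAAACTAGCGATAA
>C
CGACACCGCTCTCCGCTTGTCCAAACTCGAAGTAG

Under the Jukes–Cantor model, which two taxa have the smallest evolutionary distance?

A–B: 7/35 differ, p = 0.200, d = 0.233.
A–C: 3/35 differ, p = 0.086, d = 0.091.
B–C: 7/35 differ, p = 0.200, d = 0.233.
The smallest distance is between A and C.

A and C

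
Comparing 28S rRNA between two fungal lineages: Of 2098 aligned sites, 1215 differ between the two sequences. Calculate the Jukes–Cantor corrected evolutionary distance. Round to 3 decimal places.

1.109

p = 1215/2098 ≈ 0.579123.
d = −(3/4) ln(1 − 4p/3) = −0.75 ln(1 − 0.772164) = −0.75 ln(0.227836)
  = −0.75 × (-1.479129) = 1.109347 substitutions/site.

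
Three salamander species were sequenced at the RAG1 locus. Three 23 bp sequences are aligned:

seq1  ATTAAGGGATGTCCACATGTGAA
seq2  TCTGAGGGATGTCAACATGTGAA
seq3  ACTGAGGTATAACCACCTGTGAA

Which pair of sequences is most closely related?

seq1–seq2: 4/23 differ, p = 0.174, d = 0.198.
seq1–seq3: 6/23 differ, p = 0.261, d = 0.321.
seq2–seq3: 6/23 differ, p = 0.261, d = 0.321.
The smallest distance is between seq1 and seq2.

seq1 and seq2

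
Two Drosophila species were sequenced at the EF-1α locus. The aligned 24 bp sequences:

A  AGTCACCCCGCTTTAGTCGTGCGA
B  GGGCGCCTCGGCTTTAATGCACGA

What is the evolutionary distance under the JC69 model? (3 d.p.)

The sequences differ at 12 of 24 sites, so p = 12/24 = 0.5.
d = −(3/4) ln(1 − 4p/3) = −0.75 ln(1 − 0.666667) = −0.75 ln(0.333333)
  = −0.75 × (-1.098613) = 0.823960 substitutions/site.

0.824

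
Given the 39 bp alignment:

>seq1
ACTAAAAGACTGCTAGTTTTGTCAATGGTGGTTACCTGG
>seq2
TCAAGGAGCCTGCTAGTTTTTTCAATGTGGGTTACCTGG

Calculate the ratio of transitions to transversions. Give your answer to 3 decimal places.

Transitions are A↔G and C↔T; transversions are all other mismatches.
Transitions: 2. Transversions: 6.
R = 2/6 = 0.333333… ≈ 0.333 (to 3 d.p.).

0.333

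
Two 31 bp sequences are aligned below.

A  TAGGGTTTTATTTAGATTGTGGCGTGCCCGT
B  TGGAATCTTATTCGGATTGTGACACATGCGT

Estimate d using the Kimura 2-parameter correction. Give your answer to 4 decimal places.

Of 31 sites, 11 differences are transitions and 1 are transversions, so P = 11/31 ≈ 0.354839 and Q = 1/31 ≈ 0.032258.
Under the Kimura two-parameter model, d = −½ ln(1 − 2P − Q) − ¼ ln(1 − 2Q).
1 − 2P − Q = 0.258064, giving −½ ln(0.258064) = 0.677274.
1 − 2Q = 0.935484, giving −¼ ln(0.935484) = 0.016673.
d = 0.677274 + 0.016673 = 0.693947.

0.6939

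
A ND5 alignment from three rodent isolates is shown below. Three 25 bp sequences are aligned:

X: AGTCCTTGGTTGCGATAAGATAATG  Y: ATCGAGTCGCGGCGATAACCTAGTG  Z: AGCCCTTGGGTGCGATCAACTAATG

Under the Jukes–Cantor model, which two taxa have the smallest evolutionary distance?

X–Y: 11/25 differ, p = 0.440, d = 0.663.
X–Z: 5/25 differ, p = 0.200, d = 0.233.
Y–Z: 10/25 differ, p = 0.400, d = 0.572.
The smallest distance is between X and Z.

X and Z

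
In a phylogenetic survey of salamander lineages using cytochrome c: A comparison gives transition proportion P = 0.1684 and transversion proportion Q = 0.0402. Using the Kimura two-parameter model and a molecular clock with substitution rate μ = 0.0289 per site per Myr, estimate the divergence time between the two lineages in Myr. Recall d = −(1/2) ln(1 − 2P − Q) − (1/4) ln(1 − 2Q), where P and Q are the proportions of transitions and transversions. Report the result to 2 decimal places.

4.46

Under the Kimura two-parameter model, d = −½ ln(1 − 2P − Q) − ¼ ln(1 − 2Q).
1 − 2P − Q = 0.623, giving −½ ln(0.623) = 0.236604.
1 − 2Q = 0.9196, giving −¼ ln(0.9196) = 0.020954.
d = 0.236604 + 0.020954 = 0.257558.
Under a molecular clock d = 2μt, so t = d/(2μ) = 0.257558 / (2 × 0.0289) = 4.46 Myr.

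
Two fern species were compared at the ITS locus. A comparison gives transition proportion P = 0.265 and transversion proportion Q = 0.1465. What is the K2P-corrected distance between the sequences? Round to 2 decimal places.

0.65

Under the Kimura two-parameter model, d = −½ ln(1 − 2P − Q) − ¼ ln(1 − 2Q).
1 − 2P − Q = 0.3235, giving −½ ln(0.3235) = 0.564278.
1 − 2Q = 0.707, giving −¼ ln(0.707) = 0.086681.
d = 0.564278 + 0.086681 = 0.650959.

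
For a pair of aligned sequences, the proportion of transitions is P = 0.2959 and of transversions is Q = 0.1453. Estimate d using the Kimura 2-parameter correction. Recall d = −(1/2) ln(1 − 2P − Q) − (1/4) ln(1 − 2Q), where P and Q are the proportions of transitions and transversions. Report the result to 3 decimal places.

0.754

Under the Kimura two-parameter model, d = −½ ln(1 − 2P − Q) − ¼ ln(1 − 2Q).
1 − 2P − Q = 0.2629, giving −½ ln(0.2629) = 0.667991.
1 − 2Q = 0.7094, giving −¼ ln(0.7094) = 0.085834.
d = 0.667991 + 0.085834 = 0.753825.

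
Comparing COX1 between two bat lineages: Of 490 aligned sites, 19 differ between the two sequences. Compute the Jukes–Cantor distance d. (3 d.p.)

0.040

p = 19/490 ≈ 0.038776.
d = −(3/4) ln(1 − 4p/3) = −0.75 ln(1 − 0.051701) = −0.75 ln(0.948299)
  = −0.75 × (-0.053085) = 0.039814 substitutions/site.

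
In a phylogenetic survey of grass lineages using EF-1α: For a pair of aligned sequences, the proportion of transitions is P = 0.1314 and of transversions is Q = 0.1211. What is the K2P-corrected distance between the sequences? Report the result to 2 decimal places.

Under the Kimura two-parameter model, d = −½ ln(1 − 2P − Q) − ¼ ln(1 − 2Q).
1 − 2P − Q = 0.6161, giving −½ ln(0.6161) = 0.242173.
1 − 2Q = 0.7578, giving −¼ ln(0.7578) = 0.069334.
d = 0.242173 + 0.069334 = 0.311507.

0.31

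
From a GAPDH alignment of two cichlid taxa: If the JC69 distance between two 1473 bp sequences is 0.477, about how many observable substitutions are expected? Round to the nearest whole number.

Invert JC69: p = (3/4)(1 − e^(−4d/3)) = 0.75 × (1 − e^(-0.636)) = 0.75 × (1 − 0.529406) = 0.352946.
Expected differing sites = pL ≈ 0.352946 × 1473 = 519.889458 ≈ 520.

520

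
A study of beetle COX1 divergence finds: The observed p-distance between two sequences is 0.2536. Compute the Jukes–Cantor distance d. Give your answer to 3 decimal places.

0.310

d = −(3/4) ln(1 − 4p/3) = −0.75 ln(1 − 0.338133) = −0.75 ln(0.661867)
  = −0.75 × (-0.412691) = 0.309518 substitutions/site.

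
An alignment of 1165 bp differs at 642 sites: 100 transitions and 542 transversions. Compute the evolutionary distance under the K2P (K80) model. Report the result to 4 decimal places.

P = 100/1165 ≈ 0.085837 and Q = 542/1165 ≈ 0.465236.
Under the Kimura two-parameter model, d = −½ ln(1 − 2P − Q) − ¼ ln(1 − 2Q).
1 − 2P − Q = 0.36309, giving −½ ln(0.36309) = 0.506552.
1 − 2Q = 0.069528, giving −¼ ln(0.069528) = 0.666506.
d = 0.506552 + 0.666506 = 1.173058.

1.1731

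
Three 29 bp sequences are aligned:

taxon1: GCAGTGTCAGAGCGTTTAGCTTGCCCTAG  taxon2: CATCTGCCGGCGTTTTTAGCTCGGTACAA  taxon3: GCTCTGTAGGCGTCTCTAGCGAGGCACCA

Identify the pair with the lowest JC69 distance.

taxon2 and taxon3

taxon1–taxon2: 15/29 differ, p = 0.517, d = 0.878.
taxon1–taxon3: 15/29 differ, p = 0.517, d = 0.878.
taxon2–taxon3: 10/29 differ, p = 0.345, d = 0.462.
The smallest distance is between taxon2 and taxon3.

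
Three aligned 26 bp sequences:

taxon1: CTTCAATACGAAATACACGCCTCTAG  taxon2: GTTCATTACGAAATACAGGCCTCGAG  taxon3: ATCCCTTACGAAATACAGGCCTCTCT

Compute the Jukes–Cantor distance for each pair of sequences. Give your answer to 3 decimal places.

taxon1–taxon2: 4/26 sites differ → p ≈ 0.153846, d = −0.75 ln(1 − 0.205128) = 0.172181 ≈ 0.172.
taxon1–taxon3: 7/26 sites differ → p ≈ 0.269231, d = −0.75 ln(1 − 0.358975) = 0.333515 ≈ 0.334.
taxon2–taxon3: 6/26 sites differ → p ≈ 0.230769, d = −0.75 ln(1 − 0.307692) = 0.275793 ≈ 0.276.

d(taxon1,taxon2) = 0.172, d(taxon1,taxon3) = 0.334, d(taxon2,taxon3) = 0.276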